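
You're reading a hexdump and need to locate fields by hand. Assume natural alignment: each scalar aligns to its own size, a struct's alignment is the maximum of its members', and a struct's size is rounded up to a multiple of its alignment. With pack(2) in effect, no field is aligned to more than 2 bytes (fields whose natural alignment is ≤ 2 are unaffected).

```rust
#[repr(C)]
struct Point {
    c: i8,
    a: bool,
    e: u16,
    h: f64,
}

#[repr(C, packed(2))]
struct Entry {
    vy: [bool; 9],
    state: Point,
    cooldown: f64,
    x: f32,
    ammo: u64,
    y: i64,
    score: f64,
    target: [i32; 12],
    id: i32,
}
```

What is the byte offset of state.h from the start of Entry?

Point: 0..1  c  (1B, 1-aligned); 1..2  a  (1B, 1-aligned); 2..4  e  (2B, 2-aligned); 4..8  -- padding (4B); 8..16  h  (8B, 8-aligned); sizeof = 16, alignof = 8
0..9  vy  (9B, 1-aligned)
9..10  -- padding (1B)
10..26  state  (16B, 2-aligned)
within Point: h at 8
10 + 8 = 18

18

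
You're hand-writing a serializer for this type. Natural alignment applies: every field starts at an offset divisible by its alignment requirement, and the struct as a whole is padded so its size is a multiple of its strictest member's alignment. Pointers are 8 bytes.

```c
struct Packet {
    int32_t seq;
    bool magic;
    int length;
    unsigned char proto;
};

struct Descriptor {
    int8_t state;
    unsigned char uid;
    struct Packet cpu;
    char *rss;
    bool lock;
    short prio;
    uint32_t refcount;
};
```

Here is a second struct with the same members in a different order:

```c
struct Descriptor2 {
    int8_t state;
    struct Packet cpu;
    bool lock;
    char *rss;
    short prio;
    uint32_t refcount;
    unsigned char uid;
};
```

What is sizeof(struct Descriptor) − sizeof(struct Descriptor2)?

-8

Packet: @0: seq [4B, align 4] → 4; @4: magic [1B, align 1] → 5; +3 pad (align 4); @8: length [4B, align 4] → 12; @12: proto [1B, align 1] → 13; +3 tail pad (align 4); size 16, align 4
@0: state [1B, align 1] → 1
@1: uid [1B, align 1] → 2
+2 pad (align 4)
@4: cpu [16B, align 4] → 20
+4 pad (align 8)
@24: rss [8B, align 8] → 32
@32: lock [1B, align 1] → 33
+1 pad (align 2)
@34: prio [2B, align 2] → 36
@36: refcount [4B, align 4] → 40
size 40, align 8
— Descriptor2 —
@0: state [1B, align 1] → 1
+3 pad (align 4)
@4: cpu [16B, align 4] → 20
@20: lock [1B, align 1] → 21
+3 pad (align 8)
@24: rss [8B, align 8] → 32
@32: prio [2B, align 2] → 34
+2 pad (align 4)
@36: refcount [4B, align 4] → 40
@40: uid [1B, align 1] → 41
+7 tail pad (align 8)
size 48, align 8
40 − 48 = -8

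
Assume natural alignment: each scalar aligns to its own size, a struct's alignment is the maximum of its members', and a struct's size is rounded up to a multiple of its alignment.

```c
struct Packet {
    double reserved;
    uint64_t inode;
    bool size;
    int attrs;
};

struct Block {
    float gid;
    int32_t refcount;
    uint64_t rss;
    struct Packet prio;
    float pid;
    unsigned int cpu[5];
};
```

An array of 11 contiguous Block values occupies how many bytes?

704

Packet: reserved at 0 (size 8, align 8) → ends 8; inode at 8 (size 8, align 8) → ends 16; size at 16 (size 1, align 1) → ends 17; pad 3 to align 4 for attrs; attrs at 20 (size 4, align 4) → ends 24; total 24 bytes, alignment 8
gid at 0 (size 4, align 4) → ends 4
refcount at 4 (size 4, align 4) → ends 8
rss at 8 (size 8, align 8) → ends 16
prio at 16 (size 24, align 8) → ends 40
pid at 40 (size 4, align 4) → ends 44
cpu at 44 (size 20, align 4) → ends 64
total 64 bytes, alignment 8
array of 11: 11 × 64 = 704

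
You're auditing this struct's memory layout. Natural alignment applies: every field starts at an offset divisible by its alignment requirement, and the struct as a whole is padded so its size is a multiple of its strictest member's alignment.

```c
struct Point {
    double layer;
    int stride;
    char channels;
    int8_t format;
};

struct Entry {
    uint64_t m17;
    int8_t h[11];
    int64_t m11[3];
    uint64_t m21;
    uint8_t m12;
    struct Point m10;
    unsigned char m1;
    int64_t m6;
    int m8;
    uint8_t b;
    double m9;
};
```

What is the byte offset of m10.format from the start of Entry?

77

Point: 0..8  layer  (8B, 8-aligned); 8..12  stride  (4B, 4-aligned); 12..13  channels  (1B, 1-aligned); 13..14  format  (1B, 1-aligned); 14..16  -- tail padding (2B); sizeof = 16, alignof = 8
0..8  m17  (8B, 8-aligned)
8..19  h  (11B, 1-aligned)
19..24  -- padding (5B)
24..48  m11  (24B, 8-aligned)
48..56  m21  (8B, 8-aligned)
56..57  m12  (1B, 1-aligned)
57..64  -- padding (7B)
64..80  m10  (16B, 8-aligned)
within Point: format at 13
64 + 13 = 77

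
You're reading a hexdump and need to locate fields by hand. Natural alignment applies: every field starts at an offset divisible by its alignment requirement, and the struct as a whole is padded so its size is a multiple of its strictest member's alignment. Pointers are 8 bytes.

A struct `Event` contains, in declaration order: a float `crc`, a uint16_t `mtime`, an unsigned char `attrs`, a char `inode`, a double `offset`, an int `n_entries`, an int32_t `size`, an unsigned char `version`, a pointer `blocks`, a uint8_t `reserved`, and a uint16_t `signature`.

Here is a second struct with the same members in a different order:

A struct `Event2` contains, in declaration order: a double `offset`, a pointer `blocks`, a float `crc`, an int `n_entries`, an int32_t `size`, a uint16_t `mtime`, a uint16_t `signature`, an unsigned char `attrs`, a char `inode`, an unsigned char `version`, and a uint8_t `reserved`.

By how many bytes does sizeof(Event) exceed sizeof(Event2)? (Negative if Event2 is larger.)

crc at 0 (size 4, align 4) → ends 4
mtime at 4 (size 2, align 2) → ends 6
attrs at 6 (size 1, align 1) → ends 7
inode at 7 (size 1, align 1) → ends 8
offset at 8 (size 8, align 8) → ends 16
n_entries at 16 (size 4, align 4) → ends 20
size at 20 (size 4, align 4) → ends 24
version at 24 (size 1, align 1) → ends 25
pad 7 to align 8 for blocks
blocks at 32 (size 8, align 8) → ends 40
reserved at 40 (size 1, align 1) → ends 41
pad 1 to align 2 for signature
signature at 42 (size 2, align 2) → ends 44
tail pad 4 to reach multiple of 8
total 48 bytes, alignment 8
— Event2 —
offset at 0 (size 8, align 8) → ends 8
blocks at 8 (size 8, align 8) → ends 16
crc at 16 (size 4, align 4) → ends 20
n_entries at 20 (size 4, align 4) → ends 24
size at 24 (size 4, align 4) → ends 28
mtime at 28 (size 2, align 2) → ends 30
signature at 30 (size 2, align 2) → ends 32
attrs at 32 (size 1, align 1) → ends 33
inode at 33 (size 1, align 1) → ends 34
version at 34 (size 1, align 1) → ends 35
reserved at 35 (size 1, align 1) → ends 36
tail pad 4 to reach multiple of 8
total 40 bytes, alignment 8
48 − 40 = 8

8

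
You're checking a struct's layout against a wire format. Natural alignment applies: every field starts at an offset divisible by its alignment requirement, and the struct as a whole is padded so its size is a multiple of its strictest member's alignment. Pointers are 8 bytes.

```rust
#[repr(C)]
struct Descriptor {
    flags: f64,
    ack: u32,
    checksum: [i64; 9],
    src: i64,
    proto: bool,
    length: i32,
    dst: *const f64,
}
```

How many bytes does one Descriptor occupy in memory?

112

0..8  flags  (8B, 8-aligned)
8..12  ack  (4B, 4-aligned)
12..16  -- padding (4B)
16..88  checksum  (72B, 8-aligned)
88..96  src  (8B, 8-aligned)
96..97  proto  (1B, 1-aligned)
97..100  -- padding (3B)
100..104  length  (4B, 4-aligned)
104..112  dst  (8B, 8-aligned)
sizeof = 112, alignof = 8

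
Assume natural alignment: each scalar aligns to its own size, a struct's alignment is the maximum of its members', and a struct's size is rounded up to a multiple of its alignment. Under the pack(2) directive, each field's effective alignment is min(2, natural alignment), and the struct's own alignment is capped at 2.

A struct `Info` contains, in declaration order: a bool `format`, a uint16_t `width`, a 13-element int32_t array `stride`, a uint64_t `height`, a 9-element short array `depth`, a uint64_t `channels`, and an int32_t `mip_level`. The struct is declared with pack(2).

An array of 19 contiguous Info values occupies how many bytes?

0..1  format  (1B, 1-aligned)
1..2  -- padding (1B)
2..4  width  (2B, 2-aligned)
4..56  stride  (52B, 2-aligned)
56..64  height  (8B, 2-aligned)
64..82  depth  (18B, 2-aligned)
82..90  channels  (8B, 2-aligned)
90..94  mip_level  (4B, 2-aligned)
sizeof = 94, alignof = 2
array of 19: 19 × 94 = 1786

1786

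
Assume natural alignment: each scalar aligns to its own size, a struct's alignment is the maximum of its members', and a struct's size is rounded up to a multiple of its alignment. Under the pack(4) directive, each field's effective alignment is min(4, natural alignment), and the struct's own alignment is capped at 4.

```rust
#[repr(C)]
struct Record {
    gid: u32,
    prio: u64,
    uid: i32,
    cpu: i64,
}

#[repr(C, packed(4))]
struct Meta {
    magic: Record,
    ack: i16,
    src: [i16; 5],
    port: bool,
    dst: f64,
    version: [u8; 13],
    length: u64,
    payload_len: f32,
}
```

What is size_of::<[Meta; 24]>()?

Record: @0: gid [4B, align 4] → 4; +4 pad (align 8); @8: prio [8B, align 8] → 16; @16: uid [4B, align 4] → 20; +4 pad (align 8); @24: cpu [8B, align 8] → 32; size 32, align 8
@0: magic [32B, align 4] → 32
@32: ack [2B, align 2] → 34
@34: src [10B, align 2] → 44
@44: port [1B, align 1] → 45
+3 pad (align 4)
@48: dst [8B, align 4] → 56
@56: version [13B, align 1] → 69
+3 pad (align 4)
@72: length [8B, align 4] → 80
@80: payload_len [4B, align 4] → 84
size 84, align 4
array of 24: 24 × 84 = 2016

2016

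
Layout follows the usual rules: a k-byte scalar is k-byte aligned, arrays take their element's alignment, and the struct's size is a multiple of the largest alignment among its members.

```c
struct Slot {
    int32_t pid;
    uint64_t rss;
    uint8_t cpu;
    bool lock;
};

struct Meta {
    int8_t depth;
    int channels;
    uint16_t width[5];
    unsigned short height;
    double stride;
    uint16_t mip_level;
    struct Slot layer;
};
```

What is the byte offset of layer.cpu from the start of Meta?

56

Slot: @0: pid [4B, align 4] → 4; +4 pad (align 8); @8: rss [8B, align 8] → 16; @16: cpu [1B, align 1] → 17; @17: lock [1B, align 1] → 18; +6 tail pad (align 8); size 24, align 8
@0: depth [1B, align 1] → 1
+3 pad (align 4)
@4: channels [4B, align 4] → 8
@8: width [10B, align 2] → 18
@18: height [2B, align 2] → 20
+4 pad (align 8)
@24: stride [8B, align 8] → 32
@32: mip_level [2B, align 2] → 34
+6 pad (align 8)
@40: layer [24B, align 8] → 64
within Slot: cpu at 16
40 + 16 = 56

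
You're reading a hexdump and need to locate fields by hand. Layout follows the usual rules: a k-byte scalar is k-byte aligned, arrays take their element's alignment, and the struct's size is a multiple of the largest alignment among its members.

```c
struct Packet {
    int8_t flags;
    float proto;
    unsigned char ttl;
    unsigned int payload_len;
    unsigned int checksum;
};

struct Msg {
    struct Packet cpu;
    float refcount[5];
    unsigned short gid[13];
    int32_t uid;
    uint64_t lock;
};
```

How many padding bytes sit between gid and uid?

Packet: @0: flags [1B, align 1] → 1; +3 pad (align 4); @4: proto [4B, align 4] → 8; @8: ttl [1B, align 1] → 9; +3 pad (align 4); @12: payload_len [4B, align 4] → 16; @16: checksum [4B, align 4] → 20; size 20, align 4
@0: cpu [20B, align 4] → 20
@20: refcount [20B, align 4] → 40
@40: gid [26B, align 2] → 66
+2 pad (align 4)
@68: uid [4B, align 4] → 72

2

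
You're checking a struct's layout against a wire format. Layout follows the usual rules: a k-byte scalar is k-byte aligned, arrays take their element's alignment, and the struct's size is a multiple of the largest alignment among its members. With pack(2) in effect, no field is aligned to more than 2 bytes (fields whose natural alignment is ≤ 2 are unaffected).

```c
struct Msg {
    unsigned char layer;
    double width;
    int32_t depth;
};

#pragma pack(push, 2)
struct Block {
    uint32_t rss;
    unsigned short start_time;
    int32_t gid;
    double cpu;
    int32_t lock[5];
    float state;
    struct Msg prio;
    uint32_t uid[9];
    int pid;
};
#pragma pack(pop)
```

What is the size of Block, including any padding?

Msg: layer at 0 (size 1, align 1) → ends 1; pad 7 to align 8 for width; width at 8 (size 8, align 8) → ends 16; depth at 16 (size 4, align 4) → ends 20; tail pad 4 to reach multiple of 8; total 24 bytes, alignment 8
rss at 0 (size 4, align 2) → ends 4
start_time at 4 (size 2, align 2) → ends 6
gid at 6 (size 4, align 2) → ends 10
cpu at 10 (size 8, align 2) → ends 18
lock at 18 (size 20, align 2) → ends 38
state at 38 (size 4, align 2) → ends 42
prio at 42 (size 24, align 2) → ends 66
uid at 66 (size 36, align 2) → ends 102
pid at 102 (size 4, align 2) → ends 106
total 106 bytes, alignment 2

106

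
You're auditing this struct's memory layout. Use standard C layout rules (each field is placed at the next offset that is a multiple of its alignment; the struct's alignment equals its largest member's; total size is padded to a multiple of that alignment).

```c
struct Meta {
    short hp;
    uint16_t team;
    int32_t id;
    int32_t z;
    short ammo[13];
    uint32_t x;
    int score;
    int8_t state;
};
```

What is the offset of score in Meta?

hp at 0 (size 2, align 2) → ends 2
team at 2 (size 2, align 2) → ends 4
id at 4 (size 4, align 4) → ends 8
z at 8 (size 4, align 4) → ends 12
ammo at 12 (size 26, align 2) → ends 38
pad 2 to align 4 for x
x at 40 (size 4, align 4) → ends 44
score at 44 (size 4, align 4) → ends 48

44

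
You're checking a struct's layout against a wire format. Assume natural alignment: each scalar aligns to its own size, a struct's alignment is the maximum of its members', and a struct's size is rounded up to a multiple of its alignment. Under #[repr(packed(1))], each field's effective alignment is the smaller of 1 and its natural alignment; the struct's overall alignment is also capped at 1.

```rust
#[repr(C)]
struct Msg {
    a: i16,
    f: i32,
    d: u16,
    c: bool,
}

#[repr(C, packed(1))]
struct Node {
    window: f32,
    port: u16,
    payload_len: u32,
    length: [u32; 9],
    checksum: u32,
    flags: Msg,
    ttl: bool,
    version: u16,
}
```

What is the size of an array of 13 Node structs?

845

Msg: 0..2  a  (2B, 2-aligned); 2..4  -- padding (2B); 4..8  f  (4B, 4-aligned); 8..10  d  (2B, 2-aligned); 10..11  c  (1B, 1-aligned); 11..12  -- tail padding (1B); sizeof = 12, alignof = 4
0..4  window  (4B, 1-aligned)
4..6  port  (2B, 1-aligned)
6..10  payload_len  (4B, 1-aligned)
10..46  length  (36B, 1-aligned)
46..50  checksum  (4B, 1-aligned)
50..62  flags  (12B, 1-aligned)
62..63  ttl  (1B, 1-aligned)
63..65  version  (2B, 1-aligned)
sizeof = 65, alignof = 1
array of 13: 13 × 65 = 845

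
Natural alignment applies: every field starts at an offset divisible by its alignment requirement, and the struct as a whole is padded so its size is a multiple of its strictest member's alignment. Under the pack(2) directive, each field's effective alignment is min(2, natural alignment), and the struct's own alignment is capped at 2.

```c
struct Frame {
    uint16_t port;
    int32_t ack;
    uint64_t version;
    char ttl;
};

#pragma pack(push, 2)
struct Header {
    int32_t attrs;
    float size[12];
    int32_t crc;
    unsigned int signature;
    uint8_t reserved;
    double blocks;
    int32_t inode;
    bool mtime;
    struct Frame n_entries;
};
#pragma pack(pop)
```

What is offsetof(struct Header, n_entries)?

Frame: 0..2  port  (2B, 2-aligned); 2..4  -- padding (2B); 4..8  ack  (4B, 4-aligned); 8..16  version  (8B, 8-aligned); 16..17  ttl  (1B, 1-aligned); 17..24  -- tail padding (7B); sizeof = 24, alignof = 8
0..4  attrs  (4B, 2-aligned)
4..52  size  (48B, 2-aligned)
52..56  crc  (4B, 2-aligned)
56..60  signature  (4B, 2-aligned)
60..61  reserved  (1B, 1-aligned)
61..62  -- padding (1B)
62..70  blocks  (8B, 2-aligned)
70..74  inode  (4B, 2-aligned)
74..75  mtime  (1B, 1-aligned)
75..76  -- padding (1B)
76..100  n_entries  (24B, 2-aligned)

76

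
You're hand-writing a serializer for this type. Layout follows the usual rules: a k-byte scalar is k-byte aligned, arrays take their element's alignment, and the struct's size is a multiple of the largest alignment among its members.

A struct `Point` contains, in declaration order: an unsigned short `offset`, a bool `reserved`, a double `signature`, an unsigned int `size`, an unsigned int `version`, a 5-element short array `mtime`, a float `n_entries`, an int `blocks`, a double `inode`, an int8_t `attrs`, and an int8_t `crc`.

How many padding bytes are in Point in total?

17

offset at 0 (size 2, align 2) → ends 2
reserved at 2 (size 1, align 1) → ends 3
pad 5 to align 8 for signature
signature at 8 (size 8, align 8) → ends 16
size at 16 (size 4, align 4) → ends 20
version at 20 (size 4, align 4) → ends 24
mtime at 24 (size 10, align 2) → ends 34
pad 2 to align 4 for n_entries
n_entries at 36 (size 4, align 4) → ends 40
blocks at 40 (size 4, align 4) → ends 44
pad 4 to align 8 for inode
inode at 48 (size 8, align 8) → ends 56
attrs at 56 (size 1, align 1) → ends 57
crc at 57 (size 1, align 1) → ends 58
tail pad 6 to reach multiple of 8
total 64 bytes, alignment 8
data bytes 47, size 64 → padding 17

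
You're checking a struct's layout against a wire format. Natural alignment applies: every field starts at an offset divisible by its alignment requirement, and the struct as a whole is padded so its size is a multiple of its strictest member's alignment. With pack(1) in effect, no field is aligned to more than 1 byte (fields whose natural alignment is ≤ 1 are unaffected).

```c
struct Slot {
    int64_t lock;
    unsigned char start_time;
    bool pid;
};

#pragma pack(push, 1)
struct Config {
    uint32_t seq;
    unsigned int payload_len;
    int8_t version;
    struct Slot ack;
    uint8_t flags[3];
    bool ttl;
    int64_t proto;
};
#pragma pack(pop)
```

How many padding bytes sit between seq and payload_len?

0

Slot: 0..8  lock  (8B, 8-aligned); 8..9  start_time  (1B, 1-aligned); 9..10  pid  (1B, 1-aligned); 10..16  -- tail padding (6B); sizeof = 16, alignof = 8
0..4  seq  (4B, 1-aligned)
4..8  payload_len  (4B, 1-aligned)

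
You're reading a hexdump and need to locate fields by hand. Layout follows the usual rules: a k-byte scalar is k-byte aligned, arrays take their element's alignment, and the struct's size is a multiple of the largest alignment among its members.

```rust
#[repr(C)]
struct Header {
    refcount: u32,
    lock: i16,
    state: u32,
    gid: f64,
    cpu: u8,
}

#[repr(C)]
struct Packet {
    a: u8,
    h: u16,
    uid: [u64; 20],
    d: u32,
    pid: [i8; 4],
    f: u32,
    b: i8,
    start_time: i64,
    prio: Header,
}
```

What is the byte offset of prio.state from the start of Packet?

Header: 0..4  refcount  (4B, 4-aligned); 4..6  lock  (2B, 2-aligned); 6..8  -- padding (2B); 8..12  state  (4B, 4-aligned); 12..16  -- padding (4B); 16..24  gid  (8B, 8-aligned); 24..25  cpu  (1B, 1-aligned); 25..32  -- tail padding (7B); sizeof = 32, alignof = 8
0..1  a  (1B, 1-aligned)
1..2  -- padding (1B)
2..4  h  (2B, 2-aligned)
4..8  -- padding (4B)
8..168  uid  (160B, 8-aligned)
168..172  d  (4B, 4-aligned)
172..176  pid  (4B, 1-aligned)
176..180  f  (4B, 4-aligned)
180..181  b  (1B, 1-aligned)
181..184  -- padding (3B)
184..192  start_time  (8B, 8-aligned)
192..224  prio  (32B, 8-aligned)
within Header: state at 8
192 + 8 = 200

200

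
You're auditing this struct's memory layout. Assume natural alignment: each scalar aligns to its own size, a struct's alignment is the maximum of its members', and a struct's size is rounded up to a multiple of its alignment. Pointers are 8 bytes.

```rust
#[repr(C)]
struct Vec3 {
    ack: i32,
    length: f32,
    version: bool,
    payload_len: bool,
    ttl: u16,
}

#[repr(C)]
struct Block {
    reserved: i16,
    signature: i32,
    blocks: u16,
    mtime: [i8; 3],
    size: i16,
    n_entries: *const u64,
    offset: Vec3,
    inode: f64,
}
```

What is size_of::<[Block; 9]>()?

Vec3: @0: ack [4B, align 4] → 4; @4: length [4B, align 4] → 8; @8: version [1B, align 1] → 9; @9: payload_len [1B, align 1] → 10; @10: ttl [2B, align 2] → 12; size 12, align 4
@0: reserved [2B, align 2] → 2
+2 pad (align 4)
@4: signature [4B, align 4] → 8
@8: blocks [2B, align 2] → 10
@10: mtime [3B, align 1] → 13
+1 pad (align 2)
@14: size [2B, align 2] → 16
@16: n_entries [8B, align 8] → 24
@24: offset [12B, align 4] → 36
+4 pad (align 8)
@40: inode [8B, align 8] → 48
size 48, align 8
array of 9: 9 × 48 = 432

432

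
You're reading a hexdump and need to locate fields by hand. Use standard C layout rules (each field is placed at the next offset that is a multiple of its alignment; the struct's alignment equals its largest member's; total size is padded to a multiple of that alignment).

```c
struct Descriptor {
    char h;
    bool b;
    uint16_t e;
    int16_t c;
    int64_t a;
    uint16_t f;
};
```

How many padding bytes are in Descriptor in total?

8

h at 0 (size 1, align 1) → ends 1
b at 1 (size 1, align 1) → ends 2
e at 2 (size 2, align 2) → ends 4
c at 4 (size 2, align 2) → ends 6
pad 2 to align 8 for a
a at 8 (size 8, align 8) → ends 16
f at 16 (size 2, align 2) → ends 18
tail pad 6 to reach multiple of 8
total 24 bytes, alignment 8
data bytes 16, size 24 → padding 8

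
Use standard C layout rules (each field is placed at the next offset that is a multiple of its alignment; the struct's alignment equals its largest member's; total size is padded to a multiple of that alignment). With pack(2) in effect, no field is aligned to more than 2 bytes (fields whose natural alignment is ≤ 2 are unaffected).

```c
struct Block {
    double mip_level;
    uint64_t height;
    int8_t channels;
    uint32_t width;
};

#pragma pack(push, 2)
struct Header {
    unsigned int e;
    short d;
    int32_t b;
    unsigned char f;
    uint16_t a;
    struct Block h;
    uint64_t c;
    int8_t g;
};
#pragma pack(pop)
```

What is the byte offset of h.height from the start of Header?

22

Block: 0..8  mip_level  (8B, 8-aligned); 8..16  height  (8B, 8-aligned); 16..17  channels  (1B, 1-aligned); 17..20  -- padding (3B); 20..24  width  (4B, 4-aligned); sizeof = 24, alignof = 8
0..4  e  (4B, 2-aligned)
4..6  d  (2B, 2-aligned)
6..10  b  (4B, 2-aligned)
10..11  f  (1B, 1-aligned)
11..12  -- padding (1B)
12..14  a  (2B, 2-aligned)
14..38  h  (24B, 2-aligned)
within Block: height at 8
14 + 8 = 22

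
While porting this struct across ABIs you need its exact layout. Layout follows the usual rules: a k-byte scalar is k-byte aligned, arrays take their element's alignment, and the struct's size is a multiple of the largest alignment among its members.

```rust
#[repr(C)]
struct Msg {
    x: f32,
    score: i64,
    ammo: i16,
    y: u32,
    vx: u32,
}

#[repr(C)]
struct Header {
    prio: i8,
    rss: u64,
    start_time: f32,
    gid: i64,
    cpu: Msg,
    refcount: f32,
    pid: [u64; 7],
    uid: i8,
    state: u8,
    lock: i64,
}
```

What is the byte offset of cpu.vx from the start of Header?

56

Msg: x at 0 (size 4, align 4) → ends 4; pad 4 to align 8 for score; score at 8 (size 8, align 8) → ends 16; ammo at 16 (size 2, align 2) → ends 18; pad 2 to align 4 for y; y at 20 (size 4, align 4) → ends 24; vx at 24 (size 4, align 4) → ends 28; tail pad 4 to reach multiple of 8; total 32 bytes, alignment 8
prio at 0 (size 1, align 1) → ends 1
pad 7 to align 8 for rss
rss at 8 (size 8, align 8) → ends 16
start_time at 16 (size 4, align 4) → ends 20
pad 4 to align 8 for gid
gid at 24 (size 8, align 8) → ends 32
cpu at 32 (size 32, align 8) → ends 64
within Msg: vx at 24
32 + 24 = 56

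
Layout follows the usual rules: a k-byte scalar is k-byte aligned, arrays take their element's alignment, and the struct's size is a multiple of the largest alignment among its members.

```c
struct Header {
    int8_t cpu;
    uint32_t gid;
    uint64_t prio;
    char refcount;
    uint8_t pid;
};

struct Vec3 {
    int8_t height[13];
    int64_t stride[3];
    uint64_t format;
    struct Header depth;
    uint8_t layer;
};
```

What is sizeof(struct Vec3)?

Header: @0: cpu [1B, align 1] → 1; +3 pad (align 4); @4: gid [4B, align 4] → 8; @8: prio [8B, align 8] → 16; @16: refcount [1B, align 1] → 17; @17: pid [1B, align 1] → 18; +6 tail pad (align 8); size 24, align 8
@0: height [13B, align 1] → 13
+3 pad (align 8)
@16: stride [24B, align 8] → 40
@40: format [8B, align 8] → 48
@48: depth [24B, align 8] → 72
@72: layer [1B, align 1] → 73
+7 tail pad (align 8)
size 80, align 8

80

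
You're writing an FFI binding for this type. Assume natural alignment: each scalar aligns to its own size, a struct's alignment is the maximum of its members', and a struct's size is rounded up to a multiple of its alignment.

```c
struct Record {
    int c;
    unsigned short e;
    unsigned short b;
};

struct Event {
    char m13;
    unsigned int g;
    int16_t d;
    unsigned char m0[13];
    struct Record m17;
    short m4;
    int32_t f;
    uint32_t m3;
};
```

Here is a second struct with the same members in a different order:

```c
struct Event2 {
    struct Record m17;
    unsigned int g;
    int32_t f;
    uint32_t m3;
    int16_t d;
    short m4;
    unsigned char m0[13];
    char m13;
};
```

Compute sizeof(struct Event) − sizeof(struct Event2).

4

Record: @0: c [4B, align 4] → 4; @4: e [2B, align 2] → 6; @6: b [2B, align 2] → 8; size 8, align 4
@0: m13 [1B, align 1] → 1
+3 pad (align 4)
@4: g [4B, align 4] → 8
@8: d [2B, align 2] → 10
@10: m0 [13B, align 1] → 23
+1 pad (align 4)
@24: m17 [8B, align 4] → 32
@32: m4 [2B, align 2] → 34
+2 pad (align 4)
@36: f [4B, align 4] → 40
@40: m3 [4B, align 4] → 44
size 44, align 4
— Event2 —
@0: m17 [8B, align 4] → 8
@8: g [4B, align 4] → 12
@12: f [4B, align 4] → 16
@16: m3 [4B, align 4] → 20
@20: d [2B, align 2] → 22
@22: m4 [2B, align 2] → 24
@24: m0 [13B, align 1] → 37
@37: m13 [1B, align 1] → 38
+2 tail pad (align 4)
size 40, align 4
44 − 40 = 4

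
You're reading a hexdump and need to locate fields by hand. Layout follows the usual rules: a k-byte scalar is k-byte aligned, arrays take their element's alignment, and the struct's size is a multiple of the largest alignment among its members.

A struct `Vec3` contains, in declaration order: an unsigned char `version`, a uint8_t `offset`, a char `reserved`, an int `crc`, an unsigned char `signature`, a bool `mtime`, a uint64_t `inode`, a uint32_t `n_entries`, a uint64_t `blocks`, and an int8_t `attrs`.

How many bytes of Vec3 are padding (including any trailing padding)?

18

version at 0 (size 1, align 1) → ends 1
offset at 1 (size 1, align 1) → ends 2
reserved at 2 (size 1, align 1) → ends 3
pad 1 to align 4 for crc
crc at 4 (size 4, align 4) → ends 8
signature at 8 (size 1, align 1) → ends 9
mtime at 9 (size 1, align 1) → ends 10
pad 6 to align 8 for inode
inode at 16 (size 8, align 8) → ends 24
n_entries at 24 (size 4, align 4) → ends 28
pad 4 to align 8 for blocks
blocks at 32 (size 8, align 8) → ends 40
attrs at 40 (size 1, align 1) → ends 41
tail pad 7 to reach multiple of 8
total 48 bytes, alignment 8
data bytes 30, size 48 → padding 18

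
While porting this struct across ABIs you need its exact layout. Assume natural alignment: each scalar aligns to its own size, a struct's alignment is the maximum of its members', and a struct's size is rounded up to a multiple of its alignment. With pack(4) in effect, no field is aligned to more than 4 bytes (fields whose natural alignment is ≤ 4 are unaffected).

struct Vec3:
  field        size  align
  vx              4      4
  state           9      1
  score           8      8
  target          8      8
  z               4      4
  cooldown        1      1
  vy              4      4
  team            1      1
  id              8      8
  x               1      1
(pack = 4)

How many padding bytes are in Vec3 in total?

0..4  vx  (4B, 4-aligned)
4..13  state  (9B, 1-aligned)
13..16  -- padding (3B)
16..24  score  (8B, 4-aligned)
24..32  target  (8B, 4-aligned)
32..36  z  (4B, 4-aligned)
36..37  cooldown  (1B, 1-aligned)
37..40  -- padding (3B)
40..44  vy  (4B, 4-aligned)
44..45  team  (1B, 1-aligned)
45..48  -- padding (3B)
48..56  id  (8B, 4-aligned)
56..57  x  (1B, 1-aligned)
57..60  -- tail padding (3B)
sizeof = 60, alignof = 4
data bytes 48, size 60 → padding 12

12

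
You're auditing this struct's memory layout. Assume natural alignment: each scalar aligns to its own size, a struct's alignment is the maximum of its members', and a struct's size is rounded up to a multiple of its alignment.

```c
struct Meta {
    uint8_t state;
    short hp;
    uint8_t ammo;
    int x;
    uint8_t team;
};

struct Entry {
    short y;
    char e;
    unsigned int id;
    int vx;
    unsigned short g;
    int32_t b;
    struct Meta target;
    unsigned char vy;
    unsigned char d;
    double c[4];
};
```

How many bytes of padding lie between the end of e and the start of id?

Meta: state at 0 (size 1, align 1) → ends 1; pad 1 to align 2 for hp; hp at 2 (size 2, align 2) → ends 4; ammo at 4 (size 1, align 1) → ends 5; pad 3 to align 4 for x; x at 8 (size 4, align 4) → ends 12; team at 12 (size 1, align 1) → ends 13; tail pad 3 to reach multiple of 4; total 16 bytes, alignment 4
y at 0 (size 2, align 2) → ends 2
e at 2 (size 1, align 1) → ends 3
pad 1 to align 4 for id
id at 4 (size 4, align 4) → ends 8

1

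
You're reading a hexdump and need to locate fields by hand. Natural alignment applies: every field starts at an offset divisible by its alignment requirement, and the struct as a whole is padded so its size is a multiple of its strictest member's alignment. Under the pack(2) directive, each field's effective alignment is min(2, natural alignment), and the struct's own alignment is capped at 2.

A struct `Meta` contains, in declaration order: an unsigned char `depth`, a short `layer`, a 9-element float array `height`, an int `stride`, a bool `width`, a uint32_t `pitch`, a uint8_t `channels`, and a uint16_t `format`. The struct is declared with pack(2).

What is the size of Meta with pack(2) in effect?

@0: depth [1B, align 1] → 1
+1 pad (align 2)
@2: layer [2B, align 2] → 4
@4: height [36B, align 2] → 40
@40: stride [4B, align 2] → 44
@44: width [1B, align 1] → 45
+1 pad (align 2)
@46: pitch [4B, align 2] → 50
@50: channels [1B, align 1] → 51
+1 pad (align 2)
@52: format [2B, align 2] → 54
size 54, align 2

54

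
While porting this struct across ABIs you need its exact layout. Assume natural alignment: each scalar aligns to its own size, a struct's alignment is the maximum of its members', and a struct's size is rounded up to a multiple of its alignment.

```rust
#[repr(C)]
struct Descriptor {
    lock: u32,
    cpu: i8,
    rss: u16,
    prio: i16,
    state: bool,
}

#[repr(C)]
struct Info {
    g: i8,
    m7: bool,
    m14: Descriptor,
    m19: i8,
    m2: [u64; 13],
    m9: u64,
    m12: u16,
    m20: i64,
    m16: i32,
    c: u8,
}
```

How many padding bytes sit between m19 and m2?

7

Descriptor: @0: lock [4B, align 4] → 4; @4: cpu [1B, align 1] → 5; +1 pad (align 2); @6: rss [2B, align 2] → 8; @8: prio [2B, align 2] → 10; @10: state [1B, align 1] → 11; +1 tail pad (align 4); size 12, align 4
@0: g [1B, align 1] → 1
@1: m7 [1B, align 1] → 2
+2 pad (align 4)
@4: m14 [12B, align 4] → 16
@16: m19 [1B, align 1] → 17
+7 pad (align 8)
@24: m2 [104B, align 8] → 128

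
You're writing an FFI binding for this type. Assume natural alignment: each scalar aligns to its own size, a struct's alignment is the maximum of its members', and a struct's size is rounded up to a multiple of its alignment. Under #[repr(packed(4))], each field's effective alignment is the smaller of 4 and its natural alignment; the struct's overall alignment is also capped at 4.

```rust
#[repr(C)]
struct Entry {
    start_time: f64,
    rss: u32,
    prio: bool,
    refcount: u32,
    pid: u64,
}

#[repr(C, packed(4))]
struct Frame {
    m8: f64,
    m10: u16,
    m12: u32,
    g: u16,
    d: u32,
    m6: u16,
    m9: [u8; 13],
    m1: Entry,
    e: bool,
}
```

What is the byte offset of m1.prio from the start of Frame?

52

Entry: start_time at 0 (size 8, align 8) → ends 8; rss at 8 (size 4, align 4) → ends 12; prio at 12 (size 1, align 1) → ends 13; pad 3 to align 4 for refcount; refcount at 16 (size 4, align 4) → ends 20; pad 4 to align 8 for pid; pid at 24 (size 8, align 8) → ends 32; total 32 bytes, alignment 8
m8 at 0 (size 8, align 4) → ends 8
m10 at 8 (size 2, align 2) → ends 10
pad 2 to align 4 for m12
m12 at 12 (size 4, align 4) → ends 16
g at 16 (size 2, align 2) → ends 18
pad 2 to align 4 for d
d at 20 (size 4, align 4) → ends 24
m6 at 24 (size 2, align 2) → ends 26
m9 at 26 (size 13, align 1) → ends 39
pad 1 to align 4 for m1
m1 at 40 (size 32, align 4) → ends 72
within Entry: prio at 12
40 + 12 = 52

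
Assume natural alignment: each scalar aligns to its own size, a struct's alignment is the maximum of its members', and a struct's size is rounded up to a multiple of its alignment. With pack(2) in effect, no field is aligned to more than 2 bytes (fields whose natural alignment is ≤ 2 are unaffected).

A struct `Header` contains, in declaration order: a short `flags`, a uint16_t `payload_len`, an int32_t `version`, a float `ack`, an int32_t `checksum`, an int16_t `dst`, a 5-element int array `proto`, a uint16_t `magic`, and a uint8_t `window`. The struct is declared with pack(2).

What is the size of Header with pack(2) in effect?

0..2  flags  (2B, 2-aligned)
2..4  payload_len  (2B, 2-aligned)
4..8  version  (4B, 2-aligned)
8..12  ack  (4B, 2-aligned)
12..16  checksum  (4B, 2-aligned)
16..18  dst  (2B, 2-aligned)
18..38  proto  (20B, 2-aligned)
38..40  magic  (2B, 2-aligned)
40..41  window  (1B, 1-aligned)
41..42  -- tail padding (1B)
sizeof = 42, alignof = 2

42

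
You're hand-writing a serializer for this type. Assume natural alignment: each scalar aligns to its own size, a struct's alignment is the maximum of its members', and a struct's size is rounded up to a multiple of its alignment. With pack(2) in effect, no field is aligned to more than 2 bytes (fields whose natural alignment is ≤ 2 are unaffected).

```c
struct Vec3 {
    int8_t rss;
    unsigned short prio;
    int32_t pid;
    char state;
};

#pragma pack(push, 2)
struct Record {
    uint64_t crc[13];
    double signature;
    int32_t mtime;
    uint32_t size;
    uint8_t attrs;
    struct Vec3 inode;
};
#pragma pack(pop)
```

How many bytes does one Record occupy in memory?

Vec3: rss at 0 (size 1, align 1) → ends 1; pad 1 to align 2 for prio; prio at 2 (size 2, align 2) → ends 4; pid at 4 (size 4, align 4) → ends 8; state at 8 (size 1, align 1) → ends 9; tail pad 3 to reach multiple of 4; total 12 bytes, alignment 4
crc at 0 (size 104, align 2) → ends 104
signature at 104 (size 8, align 2) → ends 112
mtime at 112 (size 4, align 2) → ends 116
size at 116 (size 4, align 2) → ends 120
attrs at 120 (size 1, align 1) → ends 121
pad 1 to align 2 for inode
inode at 122 (size 12, align 2) → ends 134
total 134 bytes, alignment 2

134 bytes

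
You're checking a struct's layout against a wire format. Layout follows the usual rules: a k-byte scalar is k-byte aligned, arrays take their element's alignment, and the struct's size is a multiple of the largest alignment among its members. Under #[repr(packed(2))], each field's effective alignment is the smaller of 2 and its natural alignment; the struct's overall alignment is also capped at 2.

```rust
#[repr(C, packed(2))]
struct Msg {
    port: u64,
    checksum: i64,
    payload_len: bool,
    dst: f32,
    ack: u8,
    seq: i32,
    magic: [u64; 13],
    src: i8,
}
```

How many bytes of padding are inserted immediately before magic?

0

0..8  port  (8B, 2-aligned)
8..16  checksum  (8B, 2-aligned)
16..17  payload_len  (1B, 1-aligned)
17..18  -- padding (1B)
18..22  dst  (4B, 2-aligned)
22..23  ack  (1B, 1-aligned)
23..24  -- padding (1B)
24..28  seq  (4B, 2-aligned)
28..132  magic  (104B, 2-aligned)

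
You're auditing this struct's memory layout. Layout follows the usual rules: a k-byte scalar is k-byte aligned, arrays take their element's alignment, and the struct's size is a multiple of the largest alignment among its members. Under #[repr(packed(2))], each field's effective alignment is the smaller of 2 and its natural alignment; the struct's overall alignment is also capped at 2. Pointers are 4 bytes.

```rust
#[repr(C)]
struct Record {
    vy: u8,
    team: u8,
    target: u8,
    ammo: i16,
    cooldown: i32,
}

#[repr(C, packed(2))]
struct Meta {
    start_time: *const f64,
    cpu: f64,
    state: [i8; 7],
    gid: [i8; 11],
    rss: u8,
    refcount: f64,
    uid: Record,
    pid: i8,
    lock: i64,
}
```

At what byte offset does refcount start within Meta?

32

Record: 0..1  vy  (1B, 1-aligned); 1..2  team  (1B, 1-aligned); 2..3  target  (1B, 1-aligned); 3..4  -- padding (1B); 4..6  ammo  (2B, 2-aligned); 6..8  -- padding (2B); 8..12  cooldown  (4B, 4-aligned); sizeof = 12, alignof = 4
0..4  start_time  (4B, 2-aligned)
4..12  cpu  (8B, 2-aligned)
12..19  state  (7B, 1-aligned)
19..30  gid  (11B, 1-aligned)
30..31  rss  (1B, 1-aligned)
31..32  -- padding (1B)
32..40  refcount  (8B, 2-aligned)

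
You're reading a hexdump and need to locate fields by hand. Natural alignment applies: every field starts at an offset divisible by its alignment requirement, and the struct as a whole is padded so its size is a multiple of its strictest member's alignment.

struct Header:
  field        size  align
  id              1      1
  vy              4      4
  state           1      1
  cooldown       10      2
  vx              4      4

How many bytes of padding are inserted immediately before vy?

@0: id [1B, align 1] → 1
+3 pad (align 4)
@4: vy [4B, align 4] → 8

3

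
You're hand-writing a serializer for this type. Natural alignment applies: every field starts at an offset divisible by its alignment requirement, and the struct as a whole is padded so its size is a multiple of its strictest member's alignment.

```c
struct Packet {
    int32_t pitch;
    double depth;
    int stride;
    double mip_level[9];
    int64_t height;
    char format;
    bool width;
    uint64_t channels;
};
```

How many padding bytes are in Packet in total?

14

@0: pitch [4B, align 4] → 4
+4 pad (align 8)
@8: depth [8B, align 8] → 16
@16: stride [4B, align 4] → 20
+4 pad (align 8)
@24: mip_level [72B, align 8] → 96
@96: height [8B, align 8] → 104
@104: format [1B, align 1] → 105
@105: width [1B, align 1] → 106
+6 pad (align 8)
@112: channels [8B, align 8] → 120
size 120, align 8
data bytes 106, size 120 → padding 14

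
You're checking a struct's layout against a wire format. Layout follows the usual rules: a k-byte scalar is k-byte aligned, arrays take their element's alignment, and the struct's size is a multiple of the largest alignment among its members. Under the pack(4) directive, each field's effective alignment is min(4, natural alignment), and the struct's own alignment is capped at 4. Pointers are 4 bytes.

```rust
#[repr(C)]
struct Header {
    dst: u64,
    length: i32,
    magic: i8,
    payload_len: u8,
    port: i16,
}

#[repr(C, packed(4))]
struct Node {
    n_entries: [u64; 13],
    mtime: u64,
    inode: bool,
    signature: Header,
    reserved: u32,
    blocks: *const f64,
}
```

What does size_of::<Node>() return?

140

Header: @0: dst [8B, align 8] → 8; @8: length [4B, align 4] → 12; @12: magic [1B, align 1] → 13; @13: payload_len [1B, align 1] → 14; @14: port [2B, align 2] → 16; size 16, align 8
@0: n_entries [104B, align 4] → 104
@104: mtime [8B, align 4] → 112
@112: inode [1B, align 1] → 113
+3 pad (align 4)
@116: signature [16B, align 4] → 132
@132: reserved [4B, align 4] → 136
@136: blocks [4B, align 4] → 140
size 140, align 4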